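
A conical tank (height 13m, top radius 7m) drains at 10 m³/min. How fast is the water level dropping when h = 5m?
338/(245π) ≈ 0.4391 m/min

r/h = 7/13, so r = (7/13)h
V = (1/3)πr²h = (1/3)π((7/13)h)²h = (49/507)πh³
dV/dh = (49/169)πh²
dh/dt = (dV/dt)/(dV/dh) = -10/((49/169)π·5²) = -338/(245π) m/min
The level is dropping at 338/(245π) ≈ 0.4391 m/min.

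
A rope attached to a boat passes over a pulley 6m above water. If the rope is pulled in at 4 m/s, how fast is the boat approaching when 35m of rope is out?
140√1189/1189 ≈ 4.06 m/s

rope² = x² + 6²
x = √(35² - 6²) = √1189
dx/dt = (rope/x) · d(rope)/dt = (35/√1189) · (-4) = -140√1189/1189 m/s
The boat approaches at 140√1189/1189 ≈ 4.06 m/s.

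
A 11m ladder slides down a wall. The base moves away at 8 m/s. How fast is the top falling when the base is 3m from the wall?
6√7/7 ≈ 2.268 m/s

x² + y² = 11²
2x·dx/dt + 2y·dy/dt = 0
dy/dt = -x/y · dx/dt = -3/(4√7) · 8 = -6√7/7 m/s
The top is descending at 6√7/7 ≈ 2.268 m/s.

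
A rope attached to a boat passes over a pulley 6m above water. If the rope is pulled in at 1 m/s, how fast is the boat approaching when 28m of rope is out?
14√187/187 ≈ 1.024 m/s

rope² = x² + 6²
x = √(28² - 6²) = 2√187
dx/dt = (rope/x) · d(rope)/dt = (28/(2√187)) · (-1) = -14√187/187 m/s
The boat approaches at 14√187/187 ≈ 1.024 m/s.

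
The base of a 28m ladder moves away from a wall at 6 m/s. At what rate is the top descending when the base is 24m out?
36√13/13 ≈ 9.985 m/s

x² + y² = 28²
2x·dx/dt + 2y·dy/dt = 0
dy/dt = -x/y · dx/dt = -24/(4√13) · 6 = -36√13/13 m/s
The top is descending at 36√13/13 ≈ 9.985 m/s.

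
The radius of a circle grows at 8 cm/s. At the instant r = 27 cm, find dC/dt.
16π cm/s

C = 2πr
dC/dt = 2π · dr/dt = 2π · 8 = 16π cm/s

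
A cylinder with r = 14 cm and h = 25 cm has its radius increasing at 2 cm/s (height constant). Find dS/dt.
212π cm²/s

S = 2πrh + 2πr² (lateral + bases)
dS/dt = (2πh + 4πr)·dr/dt = (2π·25 + 4π·14)·2
= 212π cm²/s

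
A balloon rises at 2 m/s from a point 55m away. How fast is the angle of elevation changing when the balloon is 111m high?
0.007168 rad/s

tan(θ) = y/55
sec²(θ) · dθ/dt = (1/55) · dy/dt
dθ/dt = cos²(θ)/55 · 2 = 55/(55² + 111²) · 2
dθ/dt = 0.007168 rad/s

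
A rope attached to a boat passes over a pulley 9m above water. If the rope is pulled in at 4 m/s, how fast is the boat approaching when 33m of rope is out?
11√7/7 ≈ 4.158 m/s

rope² = x² + 9²
x = √(33² - 9²) = 12√7
dx/dt = (rope/x) · d(rope)/dt = (33/(12√7)) · (-4) = -11√7/7 m/s
The boat approaches at 11√7/7 ≈ 4.158 m/s.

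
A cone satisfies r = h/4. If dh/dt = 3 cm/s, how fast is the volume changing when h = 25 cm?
1875π/16 cm³/s

V = (1/3)π(h/4)²h = πh³/48
dV/dt = πh²/16 · 3
At h = 25: dV/dt = 1875π/16 cm³/s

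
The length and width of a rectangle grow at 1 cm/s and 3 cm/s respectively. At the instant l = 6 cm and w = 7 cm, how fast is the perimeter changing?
8 cm/s

P = 2(l + w)
dP/dt = 2(dl/dt + dw/dt) = 2(1 + 3) = 8 cm/s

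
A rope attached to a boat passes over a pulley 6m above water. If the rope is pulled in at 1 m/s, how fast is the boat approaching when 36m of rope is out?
6√35/35 ≈ 1.014 m/s

rope² = x² + 6²
x = √(36² - 6²) = 6√35
dx/dt = (rope/x) · d(rope)/dt = (36/(6√35)) · (-1) = -6√35/35 m/s
The boat approaches at 6√35/35 ≈ 1.014 m/s.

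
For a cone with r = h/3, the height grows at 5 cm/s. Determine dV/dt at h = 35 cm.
6125π/9 cm³/s

V = (1/3)π(h/3)²h = πh³/27
dV/dt = πh²/9 · 5
At h = 35: dV/dt = 6125π/9 cm³/s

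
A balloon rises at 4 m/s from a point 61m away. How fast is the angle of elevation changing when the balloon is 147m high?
0.009633 rad/s

tan(θ) = y/61
sec²(θ) · dθ/dt = (1/61) · dy/dt
dθ/dt = cos²(θ)/61 · 4 = 61/(61² + 147²) · 4
dθ/dt = 0.009633 rad/s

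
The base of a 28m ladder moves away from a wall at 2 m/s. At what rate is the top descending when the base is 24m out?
12√13/13 ≈ 3.328 m/s

x² + y² = 28²
2x·dx/dt + 2y·dy/dt = 0
dy/dt = -x/y · dx/dt = -24/(4√13) · 2 = -12√13/13 m/s
The top is descending at 12√13/13 ≈ 3.328 m/s.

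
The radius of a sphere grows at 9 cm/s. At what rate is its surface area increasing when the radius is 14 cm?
1008π cm²/s

S = 4πr²
dS/dt = dS/dr · dr/dt = 8πr · 9
At r = 14: dS/dt = 1008π cm²/s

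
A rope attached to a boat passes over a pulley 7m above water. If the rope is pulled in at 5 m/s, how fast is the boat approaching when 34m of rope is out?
170√123/369 ≈ 5.109 m/s

rope² = x² + 7²
x = √(34² - 7²) = 3√123
dx/dt = (rope/x) · d(rope)/dt = (34/(3√123)) · (-5) = -170√123/369 m/s
The boat approaches at 170√123/369 ≈ 5.109 m/s.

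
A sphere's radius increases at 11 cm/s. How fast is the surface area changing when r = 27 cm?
2376π cm²/s

S = 4πr²
dS/dt = dS/dr · dr/dt = 8πr · 11
At r = 27: dS/dt = 2376π cm²/s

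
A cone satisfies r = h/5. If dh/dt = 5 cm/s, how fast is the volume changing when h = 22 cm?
484π/5 cm³/s

V = (1/3)π(h/5)²h = πh³/75
dV/dt = πh²/25 · 5
At h = 22: dV/dt = 484π/5 cm³/s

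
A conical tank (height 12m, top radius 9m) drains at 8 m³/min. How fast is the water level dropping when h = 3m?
128/(81π) ≈ 0.503 m/min

r/h = 9/12, so r = (3/4)h
V = (1/3)πr²h = (1/3)π((3/4)h)²h = (3/16)πh³
dV/dh = (9/16)πh²
dh/dt = (dV/dt)/(dV/dh) = -8/((9/16)π·3²) = -128/(81π) m/min
The level is dropping at 128/(81π) ≈ 0.503 m/min.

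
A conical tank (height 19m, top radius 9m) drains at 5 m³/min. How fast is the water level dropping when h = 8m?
1805/(5184π) ≈ 0.1108 m/min

r/h = 9/19, so r = (9/19)h
V = (1/3)πr²h = (1/3)π((9/19)h)²h = (27/361)πh³
dV/dh = (81/361)πh²
dh/dt = (dV/dt)/(dV/dh) = -5/((81/361)π·8²) = -1805/(5184π) m/min
The level is dropping at 1805/(5184π) ≈ 0.1108 m/min.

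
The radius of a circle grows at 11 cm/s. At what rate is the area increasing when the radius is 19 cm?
418π cm²/s

A = πr²
dA/dt = 2πr · dr/dt = 2π(19)(11) = 418π cm²/s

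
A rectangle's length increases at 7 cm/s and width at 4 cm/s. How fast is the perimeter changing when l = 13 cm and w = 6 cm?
22 cm/s

P = 2(l + w)
dP/dt = 2(dl/dt + dw/dt) = 2(7 + 4) = 22 cm/s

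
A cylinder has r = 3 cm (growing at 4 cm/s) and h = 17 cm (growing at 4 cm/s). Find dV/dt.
444π cm³/s

V = πr²h
dV/dt = 2πrh·dr/dt + πr²·dh/dt
= 2π(3)(17)(4) + π(3)²(4)
= 444π cm³/s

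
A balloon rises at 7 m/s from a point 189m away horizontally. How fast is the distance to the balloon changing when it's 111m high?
259√5338/5338 ≈ 3.545 m/s

z² = 189² + y²
z = √(189² + 111²) = 3√5338
dz/dt = y/z · dy/dt = 111/(3√5338) · 7 = 259√5338/5338 ≈ 3.545 m/s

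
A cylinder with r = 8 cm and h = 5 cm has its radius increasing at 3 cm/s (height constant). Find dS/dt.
126π cm²/s

S = 2πrh + 2πr² (lateral + bases)
dS/dt = (2πh + 4πr)·dr/dt = (2π·5 + 4π·8)·3
= 126π cm²/s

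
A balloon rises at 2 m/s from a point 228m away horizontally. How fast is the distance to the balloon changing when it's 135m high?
90√7801/7801 ≈ 1.019 m/s

z² = 228² + y²
z = √(228² + 135²) = 3√7801
dz/dt = y/z · dy/dt = 135/(3√7801) · 2 = 90√7801/7801 ≈ 1.019 m/s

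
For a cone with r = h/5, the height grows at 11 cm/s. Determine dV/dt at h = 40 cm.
704π cm³/s

V = (1/3)π(h/5)²h = πh³/75
dV/dt = πh²/25 · 11
At h = 40: dV/dt = 704π cm³/s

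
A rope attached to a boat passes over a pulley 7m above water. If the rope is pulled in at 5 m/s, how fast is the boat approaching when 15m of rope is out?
75√11/44 ≈ 5.653 m/s

rope² = x² + 7²
x = √(15² - 7²) = 4√11
dx/dt = (rope/x) · d(rope)/dt = (15/(4√11)) · (-5) = -75√11/44 m/s
The boat approaches at 75√11/44 ≈ 5.653 m/s.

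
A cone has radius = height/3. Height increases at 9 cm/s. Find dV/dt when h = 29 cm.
841π cm³/s

V = (1/3)π(h/3)²h = πh³/27
dV/dt = πh²/9 · 9
At h = 29: dV/dt = 841π cm³/s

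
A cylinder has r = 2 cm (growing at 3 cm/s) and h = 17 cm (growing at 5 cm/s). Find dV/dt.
224π cm³/s

V = πr²h
dV/dt = 2πrh·dr/dt + πr²·dh/dt
= 2π(2)(17)(3) + π(2)²(5)
= 224π cm³/s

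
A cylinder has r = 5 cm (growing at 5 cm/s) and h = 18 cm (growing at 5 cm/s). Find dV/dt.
1025π cm³/s

V = πr²h
dV/dt = 2πrh·dr/dt + πr²·dh/dt
= 2π(5)(18)(5) + π(5)²(5)
= 1025π cm³/s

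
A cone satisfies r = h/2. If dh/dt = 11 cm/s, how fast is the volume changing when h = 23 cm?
5819π/4 cm³/s

V = (1/3)π(h/2)²h = πh³/12
dV/dt = πh²/4 · 11
At h = 23: dV/dt = 5819π/4 cm³/s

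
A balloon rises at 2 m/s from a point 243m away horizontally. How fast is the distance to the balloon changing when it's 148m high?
296√80953/80953 ≈ 1.04 m/s

z² = 243² + y²
z = √(243² + 148²) = √80953
dz/dt = y/z · dy/dt = 148/√80953 · 2 = 296√80953/80953 ≈ 1.04 m/s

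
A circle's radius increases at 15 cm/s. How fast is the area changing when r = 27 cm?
810π cm²/s

A = πr²
dA/dt = 2πr · dr/dt = 2π(27)(15) = 810π cm²/s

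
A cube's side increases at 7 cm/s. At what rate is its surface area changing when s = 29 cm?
2436 cm²/s

A = 6s²
dA/dt = 12s · ds/dt = 12·29·7 = 2436 cm²/s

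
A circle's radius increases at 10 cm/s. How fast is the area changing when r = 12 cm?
240π cm²/s

A = πr²
dA/dt = 2πr · dr/dt = 2π(12)(10) = 240π cm²/s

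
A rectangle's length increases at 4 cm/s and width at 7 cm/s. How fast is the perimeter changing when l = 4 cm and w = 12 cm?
22 cm/s

P = 2(l + w)
dP/dt = 2(dl/dt + dw/dt) = 2(4 + 7) = 22 cm/s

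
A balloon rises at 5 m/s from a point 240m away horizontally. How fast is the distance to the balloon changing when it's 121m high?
605√72241/72241 ≈ 2.251 m/s

z² = 240² + y²
z = √(240² + 121²) = √72241
dz/dt = y/z · dy/dt = 121/√72241 · 5 = 605√72241/72241 ≈ 2.251 m/s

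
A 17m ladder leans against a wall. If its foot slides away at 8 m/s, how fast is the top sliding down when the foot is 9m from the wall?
18√13/13 ≈ 4.992 m/s

x² + y² = 17²
2x·dx/dt + 2y·dy/dt = 0
dy/dt = -x/y · dx/dt = -9/(4√13) · 8 = -18√13/13 m/s
The top is descending at 18√13/13 ≈ 4.992 m/s.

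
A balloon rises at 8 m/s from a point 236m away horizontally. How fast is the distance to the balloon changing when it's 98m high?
392√653/3265 ≈ 3.068 m/s

z² = 236² + y²
z = √(236² + 98²) = 10√653
dz/dt = y/z · dy/dt = 98/(10√653) · 8 = 392√653/3265 ≈ 3.068 m/s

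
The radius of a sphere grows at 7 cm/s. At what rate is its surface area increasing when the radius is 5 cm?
280π cm²/s

S = 4πr²
dS/dt = dS/dr · dr/dt = 8πr · 7
At r = 5: dS/dt = 280π cm²/s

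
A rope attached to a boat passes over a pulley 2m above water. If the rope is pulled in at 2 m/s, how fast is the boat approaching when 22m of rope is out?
11√30/30 ≈ 2.008 m/s

rope² = x² + 2²
x = √(22² - 2²) = 4√30
dx/dt = (rope/x) · d(rope)/dt = (22/(4√30)) · (-2) = -11√30/30 m/s
The boat approaches at 11√30/30 ≈ 2.008 m/s.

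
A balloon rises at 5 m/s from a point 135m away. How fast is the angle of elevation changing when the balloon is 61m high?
0.030757 rad/s

tan(θ) = y/135
sec²(θ) · dθ/dt = (1/135) · dy/dt
dθ/dt = cos²(θ)/135 · 5 = 135/(135² + 61²) · 5
dθ/dt = 0.030757 rad/s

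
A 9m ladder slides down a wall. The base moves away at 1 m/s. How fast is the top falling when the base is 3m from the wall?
√2/4 ≈ 0.3536 m/s

x² + y² = 9²
2x·dx/dt + 2y·dy/dt = 0
dy/dt = -x/y · dx/dt = -3/(6√2) · 1 = -√2/4 m/s
The top is descending at √2/4 ≈ 0.3536 m/s.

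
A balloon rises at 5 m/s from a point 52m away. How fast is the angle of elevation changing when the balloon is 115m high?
0.016322 rad/s

tan(θ) = y/52
sec²(θ) · dθ/dt = (1/52) · dy/dt
dθ/dt = cos²(θ)/52 · 5 = 52/(52² + 115²) · 5
dθ/dt = 0.016322 rad/s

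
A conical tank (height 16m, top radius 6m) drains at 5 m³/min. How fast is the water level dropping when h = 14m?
80/(441π) ≈ 0.05774 m/min

r/h = 6/16, so r = (3/8)h
V = (1/3)πr²h = (1/3)π((3/8)h)²h = (3/64)πh³
dV/dh = (9/64)πh²
dh/dt = (dV/dt)/(dV/dh) = -5/((9/64)π·14²) = -80/(441π) m/min
The level is dropping at 80/(441π) ≈ 0.05774 m/min.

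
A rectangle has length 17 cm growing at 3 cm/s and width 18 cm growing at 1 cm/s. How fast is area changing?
71 cm²/s

A = lw
dA/dt = w·dl/dt + l·dw/dt = 18·3 + 17·1 = 71 cm²/s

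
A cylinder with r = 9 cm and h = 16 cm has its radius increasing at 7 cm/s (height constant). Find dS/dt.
476π cm²/s

S = 2πrh + 2πr² (lateral + bases)
dS/dt = (2πh + 4πr)·dr/dt = (2π·16 + 4π·9)·7
= 476π cm²/s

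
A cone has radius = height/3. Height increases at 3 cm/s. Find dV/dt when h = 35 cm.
1225π/3 cm³/s

V = (1/3)π(h/3)²h = πh³/27
dV/dt = πh²/9 · 3
At h = 35: dV/dt = 1225π/3 cm³/s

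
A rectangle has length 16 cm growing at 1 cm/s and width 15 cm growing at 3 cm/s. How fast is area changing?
63 cm²/s

A = lw
dA/dt = w·dl/dt + l·dw/dt = 15·1 + 16·3 = 63 cm²/s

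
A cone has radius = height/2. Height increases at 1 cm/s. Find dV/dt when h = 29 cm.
841π/4 cm³/s

V = (1/3)π(h/2)²h = πh³/12
dV/dt = πh²/4 · 1
At h = 29: dV/dt = 841π/4 cm³/s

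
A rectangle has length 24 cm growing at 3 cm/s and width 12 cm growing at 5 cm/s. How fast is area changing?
156 cm²/s

A = lw
dA/dt = w·dl/dt + l·dw/dt = 12·3 + 24·5 = 156 cm²/s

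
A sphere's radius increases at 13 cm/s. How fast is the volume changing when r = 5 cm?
1300π cm³/s

V = (4/3)πr³
dV/dt = dV/dr · dr/dt = 4πr² · 13
At r = 5: dV/dt = 1300π cm³/s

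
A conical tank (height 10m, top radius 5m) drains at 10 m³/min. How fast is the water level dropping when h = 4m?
5/(2π) ≈ 0.7958 m/min

r/h = 5/10, so r = (1/2)h
V = (1/3)πr²h = (1/3)π((1/2)h)²h = (1/12)πh³
dV/dh = (1/4)πh²
dh/dt = (dV/dt)/(dV/dh) = -10/((1/4)π·4²) = -5/(2π) m/min
The level is dropping at 5/(2π) ≈ 0.7958 m/min.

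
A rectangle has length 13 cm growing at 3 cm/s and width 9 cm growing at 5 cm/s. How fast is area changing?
92 cm²/s

A = lw
dA/dt = w·dl/dt + l·dw/dt = 9·3 + 13·5 = 92 cm²/s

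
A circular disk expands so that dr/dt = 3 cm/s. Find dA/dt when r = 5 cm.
30π cm²/s

A = πr²
dA/dt = 2πr · dr/dt = 2π(5)(3) = 30π cm²/s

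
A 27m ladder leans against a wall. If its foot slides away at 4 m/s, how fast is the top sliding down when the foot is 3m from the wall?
√5/5 ≈ 0.4472 m/s

x² + y² = 27²
2x·dx/dt + 2y·dy/dt = 0
dy/dt = -x/y · dx/dt = -3/(12√5) · 4 = -√5/5 m/s
The top is descending at √5/5 ≈ 0.4472 m/s.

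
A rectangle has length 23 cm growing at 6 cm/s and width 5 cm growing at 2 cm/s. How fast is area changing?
76 cm²/s

A = lw
dA/dt = w·dl/dt + l·dw/dt = 5·6 + 23·2 = 76 cm²/s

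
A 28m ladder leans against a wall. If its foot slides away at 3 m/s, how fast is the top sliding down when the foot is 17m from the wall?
17√55/55 ≈ 2.292 m/s

x² + y² = 28²
2x·dx/dt + 2y·dy/dt = 0
dy/dt = -x/y · dx/dt = -17/(3√55) · 3 = -17√55/55 m/s
The top is descending at 17√55/55 ≈ 2.292 m/s.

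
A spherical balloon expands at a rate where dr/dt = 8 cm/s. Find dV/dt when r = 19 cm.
11552π cm³/s

V = (4/3)πr³
dV/dt = dV/dr · dr/dt = 4πr² · 8
At r = 19: dV/dt = 11552π cm³/s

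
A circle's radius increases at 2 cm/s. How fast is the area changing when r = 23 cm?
92π cm²/s

A = πr²
dA/dt = 2πr · dr/dt = 2π(23)(2) = 92π cm²/s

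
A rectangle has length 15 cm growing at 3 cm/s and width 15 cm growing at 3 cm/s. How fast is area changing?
90 cm²/s

A = lw
dA/dt = w·dl/dt + l·dw/dt = 15·3 + 15·3 = 90 cm²/s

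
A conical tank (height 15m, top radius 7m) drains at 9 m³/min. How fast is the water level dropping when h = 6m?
225/(196π) ≈ 0.3654 m/min

r/h = 7/15, so r = (7/15)h
V = (1/3)πr²h = (1/3)π((7/15)h)²h = (49/675)πh³
dV/dh = (49/225)πh²
dh/dt = (dV/dt)/(dV/dh) = -9/((49/225)π·6²) = -225/(196π) m/min
The level is dropping at 225/(196π) ≈ 0.3654 m/min.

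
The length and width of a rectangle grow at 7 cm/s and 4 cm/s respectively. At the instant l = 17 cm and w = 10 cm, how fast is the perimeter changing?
22 cm/s

P = 2(l + w)
dP/dt = 2(dl/dt + dw/dt) = 2(7 + 4) = 22 cm/s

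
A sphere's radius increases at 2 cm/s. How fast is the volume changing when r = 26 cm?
5408π cm³/s

V = (4/3)πr³
dV/dt = dV/dr · dr/dt = 4πr² · 2
At r = 26: dV/dt = 5408π cm³/s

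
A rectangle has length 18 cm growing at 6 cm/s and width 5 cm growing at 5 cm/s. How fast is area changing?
120 cm²/s

A = lw
dA/dt = w·dl/dt + l·dw/dt = 5·6 + 18·5 = 120 cm²/s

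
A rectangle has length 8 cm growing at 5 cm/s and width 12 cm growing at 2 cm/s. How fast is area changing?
76 cm²/s

A = lw
dA/dt = w·dl/dt + l·dw/dt = 12·5 + 8·2 = 76 cm²/s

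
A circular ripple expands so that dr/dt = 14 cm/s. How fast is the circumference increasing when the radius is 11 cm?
28π cm/s

C = 2πr
dC/dt = 2π · dr/dt = 2π · 14 = 28π cm/s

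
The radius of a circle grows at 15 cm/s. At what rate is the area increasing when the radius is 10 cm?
300π cm²/s

A = πr²
dA/dt = 2πr · dr/dt = 2π(10)(15) = 300π cm²/s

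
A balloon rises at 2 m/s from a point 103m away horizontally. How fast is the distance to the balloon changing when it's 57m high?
57√82/533 ≈ 0.9684 m/s

z² = 103² + y²
z = √(103² + 57²) = 13√82
dz/dt = y/z · dy/dt = 57/(13√82) · 2 = 57√82/533 ≈ 0.9684 m/s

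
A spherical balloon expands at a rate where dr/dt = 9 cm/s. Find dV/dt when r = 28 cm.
28224π cm³/s

V = (4/3)πr³
dV/dt = dV/dr · dr/dt = 4πr² · 9
At r = 28: dV/dt = 28224π cm³/s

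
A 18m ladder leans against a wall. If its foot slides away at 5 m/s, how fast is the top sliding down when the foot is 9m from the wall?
5√3/3 ≈ 2.887 m/s

x² + y² = 18²
2x·dx/dt + 2y·dy/dt = 0
dy/dt = -x/y · dx/dt = -9/(9√3) · 5 = -5√3/3 m/s
The top is descending at 5√3/3 ≈ 2.887 m/s.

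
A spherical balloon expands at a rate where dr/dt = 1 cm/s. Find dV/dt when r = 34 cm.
4624π cm³/s

V = (4/3)πr³
dV/dt = dV/dr · dr/dt = 4πr² · 1
At r = 34: dV/dt = 4624π cm³/s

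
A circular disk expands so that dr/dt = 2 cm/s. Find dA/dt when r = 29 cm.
116π cm²/s

A = πr²
dA/dt = 2πr · dr/dt = 2π(29)(2) = 116π cm²/s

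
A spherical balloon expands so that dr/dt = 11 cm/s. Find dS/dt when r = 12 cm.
1056π cm²/s

S = 4πr²
dS/dt = dS/dr · dr/dt = 8πr · 11
At r = 12: dS/dt = 1056π cm²/s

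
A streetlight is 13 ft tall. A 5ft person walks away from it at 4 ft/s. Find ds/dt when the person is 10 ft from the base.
5/2 ft/s

By similar triangles: 13/(x+s) = 5/s
Solving: s = 5x/8
ds/dt = 5/8 · dx/dt = 5/8 · 4 = 5/2 ft/s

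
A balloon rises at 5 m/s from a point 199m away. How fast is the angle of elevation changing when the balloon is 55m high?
0.023343 rad/s

tan(θ) = y/199
sec²(θ) · dθ/dt = (1/199) · dy/dt
dθ/dt = cos²(θ)/199 · 5 = 199/(199² + 55²) · 5
dθ/dt = 0.023343 rad/s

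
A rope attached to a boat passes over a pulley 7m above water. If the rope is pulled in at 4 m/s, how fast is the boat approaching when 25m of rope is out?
25/6 ≈ 4.167 m/s

rope² = x² + 7²
x = √(25² - 7²) = 24
dx/dt = (rope/x) · d(rope)/dt = (25/24) · (-4) = -25/6 m/s
The boat approaches at 25/6 ≈ 4.167 m/s.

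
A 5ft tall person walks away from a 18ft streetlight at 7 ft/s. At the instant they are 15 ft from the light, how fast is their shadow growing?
35/13 ft/s

By similar triangles: 18/(x+s) = 5/s
Solving: s = 5x/13
ds/dt = 5/13 · dx/dt = 5/13 · 7 = 35/13 ft/s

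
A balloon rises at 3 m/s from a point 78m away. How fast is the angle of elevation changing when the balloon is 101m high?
0.014369 rad/s

tan(θ) = y/78
sec²(θ) · dθ/dt = (1/78) · dy/dt
dθ/dt = cos²(θ)/78 · 3 = 78/(78² + 101²) · 3
dθ/dt = 0.014369 rad/s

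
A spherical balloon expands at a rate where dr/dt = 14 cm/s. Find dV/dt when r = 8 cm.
3584π cm³/s

V = (4/3)πr³
dV/dt = dV/dr · dr/dt = 4πr² · 14
At r = 8: dV/dt = 3584π cm³/s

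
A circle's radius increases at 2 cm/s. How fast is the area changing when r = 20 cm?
80π cm²/s

A = πr²
dA/dt = 2πr · dr/dt = 2π(20)(2) = 80π cm²/s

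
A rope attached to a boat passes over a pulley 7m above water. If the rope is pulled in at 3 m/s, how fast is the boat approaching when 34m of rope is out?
34√123/123 ≈ 3.066 m/s

rope² = x² + 7²
x = √(34² - 7²) = 3√123
dx/dt = (rope/x) · d(rope)/dt = (34/(3√123)) · (-3) = -34√123/123 m/s
The boat approaches at 34√123/123 ≈ 3.066 m/s.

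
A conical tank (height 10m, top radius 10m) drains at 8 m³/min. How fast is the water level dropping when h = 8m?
1/(8π) ≈ 0.03979 m/min

r/h = 10/10, so r = h
V = (1/3)πr²h = (1/3)π(h)²h = (1/3)πh³
dV/dh = πh²
dh/dt = (dV/dt)/(dV/dh) = -8/(π·8²) = -1/(8π) m/min
The level is dropping at 1/(8π) ≈ 0.03979 m/min.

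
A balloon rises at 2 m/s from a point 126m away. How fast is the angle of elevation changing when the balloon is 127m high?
0.007874 rad/s

tan(θ) = y/126
sec²(θ) · dθ/dt = (1/126) · dy/dt
dθ/dt = cos²(θ)/126 · 2 = 126/(126² + 127²) · 2
dθ/dt = 0.007874 rad/s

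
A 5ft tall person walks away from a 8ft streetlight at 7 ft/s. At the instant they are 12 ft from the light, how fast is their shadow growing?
35/3 ft/s

By similar triangles: 8/(x+s) = 5/s
Solving: s = 5x/3
ds/dt = 5/3 · dx/dt = 5/3 · 7 = 35/3 ft/s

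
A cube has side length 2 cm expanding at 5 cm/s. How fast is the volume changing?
60 cm³/s

V = s³
dV/dt = 3s² · ds/dt = 3·2²·5 = 60 cm³/s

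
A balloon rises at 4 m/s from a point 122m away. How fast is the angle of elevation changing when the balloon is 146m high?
0.013481 rad/s

tan(θ) = y/122
sec²(θ) · dθ/dt = (1/122) · dy/dt
dθ/dt = cos²(θ)/122 · 4 = 122/(122² + 146²) · 4
dθ/dt = 0.013481 rad/s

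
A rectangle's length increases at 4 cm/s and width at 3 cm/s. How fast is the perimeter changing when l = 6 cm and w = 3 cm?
14 cm/s

P = 2(l + w)
dP/dt = 2(dl/dt + dw/dt) = 2(4 + 3) = 14 cm/s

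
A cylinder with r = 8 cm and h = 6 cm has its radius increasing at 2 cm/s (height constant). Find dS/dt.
88π cm²/s

S = 2πrh + 2πr² (lateral + bases)
dS/dt = (2πh + 4πr)·dr/dt = (2π·6 + 4π·8)·2
= 88π cm²/s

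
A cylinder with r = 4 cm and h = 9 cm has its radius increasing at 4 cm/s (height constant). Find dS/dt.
136π cm²/s

S = 2πrh + 2πr² (lateral + bases)
dS/dt = (2πh + 4πr)·dr/dt = (2π·9 + 4π·4)·4
= 136π cm²/s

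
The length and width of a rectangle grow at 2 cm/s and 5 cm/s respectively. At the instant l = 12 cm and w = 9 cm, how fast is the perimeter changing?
14 cm/s

P = 2(l + w)
dP/dt = 2(dl/dt + dw/dt) = 2(2 + 5) = 14 cm/s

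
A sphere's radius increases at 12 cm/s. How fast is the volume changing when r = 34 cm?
55488π cm³/s

V = (4/3)πr³
dV/dt = dV/dr · dr/dt = 4πr² · 12
At r = 34: dV/dt = 55488π cm³/s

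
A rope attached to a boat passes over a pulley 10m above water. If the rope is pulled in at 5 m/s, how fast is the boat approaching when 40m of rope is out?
4√15/3 ≈ 5.164 m/s

rope² = x² + 10²
x = √(40² - 10²) = 10√15
dx/dt = (rope/x) · d(rope)/dt = (40/(10√15)) · (-5) = -4√15/3 m/s
The boat approaches at 4√15/3 ≈ 5.164 m/s.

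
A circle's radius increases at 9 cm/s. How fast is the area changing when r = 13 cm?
234π cm²/s

A = πr²
dA/dt = 2πr · dr/dt = 2π(13)(9) = 234π cm²/s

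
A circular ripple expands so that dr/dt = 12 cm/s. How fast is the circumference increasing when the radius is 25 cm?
24π cm/s

C = 2πr
dC/dt = 2π · dr/dt = 2π · 12 = 24π cm/s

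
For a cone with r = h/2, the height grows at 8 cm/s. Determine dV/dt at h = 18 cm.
648π cm³/s

V = (1/3)π(h/2)²h = πh³/12
dV/dt = πh²/4 · 8
At h = 18: dV/dt = 648π cm³/s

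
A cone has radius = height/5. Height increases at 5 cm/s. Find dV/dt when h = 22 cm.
484π/5 cm³/s

V = (1/3)π(h/5)²h = πh³/75
dV/dt = πh²/25 · 5
At h = 22: dV/dt = 484π/5 cm³/s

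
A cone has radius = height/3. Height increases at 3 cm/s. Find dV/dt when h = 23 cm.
529π/3 cm³/s

V = (1/3)π(h/3)²h = πh³/27
dV/dt = πh²/9 · 3
At h = 23: dV/dt = 529π/3 cm³/s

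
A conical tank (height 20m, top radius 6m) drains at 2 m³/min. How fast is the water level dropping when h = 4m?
25/(18π) ≈ 0.4421 m/min

r/h = 6/20, so r = (3/10)h
V = (1/3)πr²h = (1/3)π((3/10)h)²h = (3/100)πh³
dV/dh = (9/100)πh²
dh/dt = (dV/dt)/(dV/dh) = -2/((9/100)π·4²) = -25/(18π) m/min
The level is dropping at 25/(18π) ≈ 0.4421 m/min.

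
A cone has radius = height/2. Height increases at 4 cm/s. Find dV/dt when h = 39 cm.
1521π cm³/s

V = (1/3)π(h/2)²h = πh³/12
dV/dt = πh²/4 · 4
At h = 39: dV/dt = 1521π cm³/s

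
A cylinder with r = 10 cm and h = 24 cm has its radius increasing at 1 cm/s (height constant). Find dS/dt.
88π cm²/s

S = 2πrh + 2πr² (lateral + bases)
dS/dt = (2πh + 4πr)·dr/dt = (2π·24 + 4π·10)·1
= 88π cm²/s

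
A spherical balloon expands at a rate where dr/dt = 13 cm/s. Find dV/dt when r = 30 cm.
46800π cm³/s

V = (4/3)πr³
dV/dt = dV/dr · dr/dt = 4πr² · 13
At r = 30: dV/dt = 46800π cm³/s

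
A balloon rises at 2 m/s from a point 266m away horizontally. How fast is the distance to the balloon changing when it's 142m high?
71√22730/11365 ≈ 0.9419 m/s

z² = 266² + y²
z = √(266² + 142²) = 2√22730
dz/dt = y/z · dy/dt = 142/(2√22730) · 2 = 71√22730/11365 ≈ 0.9419 m/s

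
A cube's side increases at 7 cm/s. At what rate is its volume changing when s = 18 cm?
6804 cm³/s

V = s³
dV/dt = 3s² · ds/dt = 3·18²·7 = 6804 cm³/s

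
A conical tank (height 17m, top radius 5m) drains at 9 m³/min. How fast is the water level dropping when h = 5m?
2601/(625π) ≈ 1.325 m/min

r/h = 5/17, so r = (5/17)h
V = (1/3)πr²h = (1/3)π((5/17)h)²h = (25/867)πh³
dV/dh = (25/289)πh²
dh/dt = (dV/dt)/(dV/dh) = -9/((25/289)π·5²) = -2601/(625π) m/min
The level is dropping at 2601/(625π) ≈ 1.325 m/min.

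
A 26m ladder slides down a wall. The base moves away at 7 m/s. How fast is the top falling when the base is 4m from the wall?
14√165/165 ≈ 1.09 m/s

x² + y² = 26²
2x·dx/dt + 2y·dy/dt = 0
dy/dt = -x/y · dx/dt = -4/(2√165) · 7 = -14√165/165 m/s
The top is descending at 14√165/165 ≈ 1.09 m/s.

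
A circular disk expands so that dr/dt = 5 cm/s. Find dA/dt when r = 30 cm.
300π cm²/s

A = πr²
dA/dt = 2πr · dr/dt = 2π(30)(5) = 300π cm²/s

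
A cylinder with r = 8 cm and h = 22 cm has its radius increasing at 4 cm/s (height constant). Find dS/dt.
304π cm²/s

S = 2πrh + 2πr² (lateral + bases)
dS/dt = (2πh + 4πr)·dr/dt = (2π·22 + 4π·8)·4
= 304π cm²/s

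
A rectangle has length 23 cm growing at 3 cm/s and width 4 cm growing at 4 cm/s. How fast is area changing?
104 cm²/s

A = lw
dA/dt = w·dl/dt + l·dw/dt = 4·3 + 23·4 = 104 cm²/s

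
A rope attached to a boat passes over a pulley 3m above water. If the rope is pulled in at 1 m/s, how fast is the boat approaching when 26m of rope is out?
26√667/667 ≈ 1.007 m/s

rope² = x² + 3²
x = √(26² - 3²) = √667
dx/dt = (rope/x) · d(rope)/dt = (26/√667) · (-1) = -26√667/667 m/s
The boat approaches at 26√667/667 ≈ 1.007 m/s.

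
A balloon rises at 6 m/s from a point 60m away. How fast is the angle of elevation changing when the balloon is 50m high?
0.059016 rad/s

tan(θ) = y/60
sec²(θ) · dθ/dt = (1/60) · dy/dt
dθ/dt = cos²(θ)/60 · 6 = 60/(60² + 50²) · 6
dθ/dt = 0.059016 rad/s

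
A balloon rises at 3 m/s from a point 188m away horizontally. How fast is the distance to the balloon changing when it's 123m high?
369√50473/50473 ≈ 1.642 m/s

z² = 188² + y²
z = √(188² + 123²) = √50473
dz/dt = y/z · dy/dt = 123/√50473 · 3 = 369√50473/50473 ≈ 1.642 m/s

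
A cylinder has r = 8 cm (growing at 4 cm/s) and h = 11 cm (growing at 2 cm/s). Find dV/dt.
832π cm³/s

V = πr²h
dV/dt = 2πrh·dr/dt + πr²·dh/dt
= 2π(8)(11)(4) + π(8)²(2)
= 832π cm³/s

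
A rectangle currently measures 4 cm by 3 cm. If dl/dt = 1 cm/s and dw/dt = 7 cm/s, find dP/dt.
16 cm/s

P = 2(l + w)
dP/dt = 2(dl/dt + dw/dt) = 2(1 + 7) = 16 cm/s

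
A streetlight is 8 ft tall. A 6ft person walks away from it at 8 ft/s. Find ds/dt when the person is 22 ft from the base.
24 ft/s

By similar triangles: 8/(x+s) = 6/s
Solving: s = 6x/2
ds/dt = 6/2 · dx/dt = 3 · 8 = 24 ft/s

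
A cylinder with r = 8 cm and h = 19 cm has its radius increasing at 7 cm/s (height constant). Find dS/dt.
490π cm²/s

S = 2πrh + 2πr² (lateral + bases)
dS/dt = (2πh + 4πr)·dr/dt = (2π·19 + 4π·8)·7
= 490π cm²/s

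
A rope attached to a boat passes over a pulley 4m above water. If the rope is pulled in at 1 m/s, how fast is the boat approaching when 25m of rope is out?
25√609/609 ≈ 1.013 m/s

rope² = x² + 4²
x = √(25² - 4²) = √609
dx/dt = (rope/x) · d(rope)/dt = (25/√609) · (-1) = -25√609/609 m/s
The boat approaches at 25√609/609 ≈ 1.013 m/s.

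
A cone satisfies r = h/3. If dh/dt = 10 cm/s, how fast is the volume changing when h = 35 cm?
12250π/9 cm³/s

V = (1/3)π(h/3)²h = πh³/27
dV/dt = πh²/9 · 10
At h = 35: dV/dt = 12250π/9 cm³/s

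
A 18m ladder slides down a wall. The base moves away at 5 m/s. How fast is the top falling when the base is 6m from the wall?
5√2/4 ≈ 1.768 m/s

x² + y² = 18²
2x·dx/dt + 2y·dy/dt = 0
dy/dt = -x/y · dx/dt = -6/(12√2) · 5 = -5√2/4 m/s
The top is descending at 5√2/4 ≈ 1.768 m/s.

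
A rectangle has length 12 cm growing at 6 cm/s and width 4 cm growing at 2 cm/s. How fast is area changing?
48 cm²/s

A = lw
dA/dt = w·dl/dt + l·dw/dt = 4·6 + 12·2 = 48 cm²/s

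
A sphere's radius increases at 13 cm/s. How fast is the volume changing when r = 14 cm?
10192π cm³/s

V = (4/3)πr³
dV/dt = dV/dr · dr/dt = 4πr² · 13
At r = 14: dV/dt = 10192π cm³/s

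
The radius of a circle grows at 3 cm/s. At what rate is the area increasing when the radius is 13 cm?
78π cm²/s

A = πr²
dA/dt = 2πr · dr/dt = 2π(13)(3) = 78π cm²/s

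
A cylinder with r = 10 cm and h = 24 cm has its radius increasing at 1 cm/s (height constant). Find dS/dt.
88π cm²/s

S = 2πrh + 2πr² (lateral + bases)
dS/dt = (2πh + 4πr)·dr/dt = (2π·24 + 4π·10)·1
= 88π cm²/s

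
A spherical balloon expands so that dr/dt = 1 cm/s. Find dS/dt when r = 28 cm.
224π cm²/s

S = 4πr²
dS/dt = dS/dr · dr/dt = 8πr · 1
At r = 28: dS/dt = 224π cm²/s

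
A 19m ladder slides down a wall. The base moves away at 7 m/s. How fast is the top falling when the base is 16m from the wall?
16√105/15 ≈ 10.93 m/s

x² + y² = 19²
2x·dx/dt + 2y·dy/dt = 0
dy/dt = -x/y · dx/dt = -16/√105 · 7 = -16√105/15 m/s
The top is descending at 16√105/15 ≈ 10.93 m/s.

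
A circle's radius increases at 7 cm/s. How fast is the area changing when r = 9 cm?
126π cm²/s

A = πr²
dA/dt = 2πr · dr/dt = 2π(9)(7) = 126π cm²/s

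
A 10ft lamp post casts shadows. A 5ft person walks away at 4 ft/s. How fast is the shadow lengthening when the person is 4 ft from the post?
4 ft/s

By similar triangles: 10/(x+s) = 5/s
Solving: s = 5x/5
ds/dt = 5/5 · dx/dt = 1 · 4 = 4 ft/s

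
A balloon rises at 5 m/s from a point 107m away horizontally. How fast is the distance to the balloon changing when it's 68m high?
340√16073/16073 ≈ 2.682 m/s

z² = 107² + y²
z = √(107² + 68²) = √16073
dz/dt = y/z · dy/dt = 68/√16073 · 5 = 340√16073/16073 ≈ 2.682 m/s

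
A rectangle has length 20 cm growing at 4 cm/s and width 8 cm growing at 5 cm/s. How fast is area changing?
132 cm²/s

A = lw
dA/dt = w·dl/dt + l·dw/dt = 8·4 + 20·5 = 132 cm²/s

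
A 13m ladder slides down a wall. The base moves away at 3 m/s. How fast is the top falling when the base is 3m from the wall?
9√10/40 ≈ 0.7115 m/s

x² + y² = 13²
2x·dx/dt + 2y·dy/dt = 0
dy/dt = -x/y · dx/dt = -3/(4√10) · 3 = -9√10/40 m/s
The top is descending at 9√10/40 ≈ 0.7115 m/s.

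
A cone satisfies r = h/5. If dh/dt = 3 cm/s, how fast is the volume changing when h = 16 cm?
768π/25 cm³/s

V = (1/3)π(h/5)²h = πh³/75
dV/dt = πh²/25 · 3
At h = 16: dV/dt = 768π/25 cm³/s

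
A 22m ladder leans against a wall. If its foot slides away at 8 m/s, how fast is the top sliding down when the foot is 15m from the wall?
120√259/259 ≈ 7.456 m/s

x² + y² = 22²
2x·dx/dt + 2y·dy/dt = 0
dy/dt = -x/y · dx/dt = -15/√259 · 8 = -120√259/259 m/s
The top is descending at 120√259/259 ≈ 7.456 m/s.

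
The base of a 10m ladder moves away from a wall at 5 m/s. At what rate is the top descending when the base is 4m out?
10√21/21 ≈ 2.182 m/s

x² + y² = 10²
2x·dx/dt + 2y·dy/dt = 0
dy/dt = -x/y · dx/dt = -4/(2√21) · 5 = -10√21/21 m/s
The top is descending at 10√21/21 ≈ 2.182 m/s.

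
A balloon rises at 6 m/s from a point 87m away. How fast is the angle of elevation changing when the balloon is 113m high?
0.025666 rad/s

tan(θ) = y/87
sec²(θ) · dθ/dt = (1/87) · dy/dt
dθ/dt = cos²(θ)/87 · 6 = 87/(87² + 113²) · 6
dθ/dt = 0.025666 rad/s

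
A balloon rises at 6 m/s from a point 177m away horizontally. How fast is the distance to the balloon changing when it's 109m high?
327√43210/21605 ≈ 3.146 m/s

z² = 177² + y²
z = √(177² + 109²) = √43210
dz/dt = y/z · dy/dt = 109/√43210 · 6 = 327√43210/21605 ≈ 3.146 m/s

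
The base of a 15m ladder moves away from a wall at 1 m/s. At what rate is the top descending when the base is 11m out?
11√26/52 ≈ 1.079 m/s

x² + y² = 15²
2x·dx/dt + 2y·dy/dt = 0
dy/dt = -x/y · dx/dt = -11/(2√26) · 1 = -11√26/52 m/s
The top is descending at 11√26/52 ≈ 1.079 m/s.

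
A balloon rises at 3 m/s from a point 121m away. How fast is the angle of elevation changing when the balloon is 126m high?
0.011895 rad/s

tan(θ) = y/121
sec²(θ) · dθ/dt = (1/121) · dy/dt
dθ/dt = cos²(θ)/121 · 3 = 121/(121² + 126²) · 3
dθ/dt = 0.011895 rad/s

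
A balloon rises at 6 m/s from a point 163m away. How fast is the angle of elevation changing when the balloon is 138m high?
0.021441 rad/s

tan(θ) = y/163
sec²(θ) · dθ/dt = (1/163) · dy/dt
dθ/dt = cos²(θ)/163 · 6 = 163/(163² + 138²) · 6
dθ/dt = 0.021441 rad/s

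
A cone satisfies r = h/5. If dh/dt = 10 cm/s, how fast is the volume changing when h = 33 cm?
2178π/5 cm³/s

V = (1/3)π(h/5)²h = πh³/75
dV/dt = πh²/25 · 10
At h = 33: dV/dt = 2178π/5 cm³/s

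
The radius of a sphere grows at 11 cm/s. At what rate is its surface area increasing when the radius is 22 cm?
1936π cm²/s

S = 4πr²
dS/dt = dS/dr · dr/dt = 8πr · 11
At r = 22: dS/dt = 1936π cm²/s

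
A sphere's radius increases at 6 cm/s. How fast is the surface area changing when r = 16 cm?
768π cm²/s

S = 4πr²
dS/dt = dS/dr · dr/dt = 8πr · 6
At r = 16: dS/dt = 768π cm²/s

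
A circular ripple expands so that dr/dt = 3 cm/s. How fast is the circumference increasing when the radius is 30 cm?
6π cm/s

C = 2πr
dC/dt = 2π · dr/dt = 2π · 3 = 6π cm/s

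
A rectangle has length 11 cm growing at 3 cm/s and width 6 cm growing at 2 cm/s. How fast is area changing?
40 cm²/s

A = lw
dA/dt = w·dl/dt + l·dw/dt = 6·3 + 11·2 = 40 cm²/s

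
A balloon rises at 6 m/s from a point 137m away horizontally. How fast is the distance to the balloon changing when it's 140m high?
840√38369/38369 ≈ 4.288 m/s

z² = 137² + y²
z = √(137² + 140²) = √38369
dz/dt = y/z · dy/dt = 140/√38369 · 6 = 840√38369/38369 ≈ 4.288 m/s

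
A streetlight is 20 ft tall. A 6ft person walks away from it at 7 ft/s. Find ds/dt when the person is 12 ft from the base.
3 ft/s

By similar triangles: 20/(x+s) = 6/s
Solving: s = 6x/14
ds/dt = 6/14 · dx/dt = 3/7 · 7 = 3 ft/s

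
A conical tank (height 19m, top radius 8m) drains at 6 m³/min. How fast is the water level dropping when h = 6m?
361/(384π) ≈ 0.2992 m/min

r/h = 8/19, so r = (8/19)h
V = (1/3)πr²h = (1/3)π((8/19)h)²h = (64/1083)πh³
dV/dh = (64/361)πh²
dh/dt = (dV/dt)/(dV/dh) = -6/((64/361)π·6²) = -361/(384π) m/min
The level is dropping at 361/(384π) ≈ 0.2992 m/min.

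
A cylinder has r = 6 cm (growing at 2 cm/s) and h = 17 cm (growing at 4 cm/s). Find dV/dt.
552π cm³/s

V = πr²h
dV/dt = 2πrh·dr/dt + πr²·dh/dt
= 2π(6)(17)(2) + π(6)²(4)
= 552π cm³/s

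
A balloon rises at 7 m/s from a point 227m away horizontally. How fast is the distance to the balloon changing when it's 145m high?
1015√72554/72554 ≈ 3.768 m/s

z² = 227² + y²
z = √(227² + 145²) = √72554
dz/dt = y/z · dy/dt = 145/√72554 · 7 = 1015√72554/72554 ≈ 3.768 m/s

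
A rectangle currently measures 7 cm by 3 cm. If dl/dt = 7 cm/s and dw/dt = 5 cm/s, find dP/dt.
24 cm/s

P = 2(l + w)
dP/dt = 2(dl/dt + dw/dt) = 2(7 + 5) = 24 cm/s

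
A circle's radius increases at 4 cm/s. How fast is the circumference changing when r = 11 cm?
8π cm/s

C = 2πr
dC/dt = 2π · dr/dt = 2π · 4 = 8π cm/s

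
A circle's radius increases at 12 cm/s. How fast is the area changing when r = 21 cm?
504π cm²/s

A = πr²
dA/dt = 2πr · dr/dt = 2π(21)(12) = 504π cm²/s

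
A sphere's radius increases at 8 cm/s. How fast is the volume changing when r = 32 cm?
32768π cm³/s

V = (4/3)πr³
dV/dt = dV/dr · dr/dt = 4πr² · 8
At r = 32: dV/dt = 32768π cm³/s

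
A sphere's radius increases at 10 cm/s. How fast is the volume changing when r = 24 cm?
23040π cm³/s

V = (4/3)πr³
dV/dt = dV/dr · dr/dt = 4πr² · 10
At r = 24: dV/dt = 23040π cm³/s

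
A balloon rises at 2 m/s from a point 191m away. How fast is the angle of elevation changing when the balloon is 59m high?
0.009559 rad/s

tan(θ) = y/191
sec²(θ) · dθ/dt = (1/191) · dy/dt
dθ/dt = cos²(θ)/191 · 2 = 191/(191² + 59²) · 2
dθ/dt = 0.009559 rad/s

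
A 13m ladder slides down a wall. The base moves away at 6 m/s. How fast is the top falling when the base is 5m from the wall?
5/2 = 2.5 m/s

x² + y² = 13²
2x·dx/dt + 2y·dy/dt = 0
dy/dt = -x/y · dx/dt = -5/12 · 6 = -5/2 m/s
The top is descending at 5/2 = 2.5 m/s.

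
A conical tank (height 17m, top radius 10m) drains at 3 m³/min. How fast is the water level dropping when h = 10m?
867/(10000π) ≈ 0.0276 m/min

r/h = 10/17, so r = (10/17)h
V = (1/3)πr²h = (1/3)π((10/17)h)²h = (100/867)πh³
dV/dh = (100/289)πh²
dh/dt = (dV/dt)/(dV/dh) = -3/((100/289)π·10²) = -867/(10000π) m/min
The level is dropping at 867/(10000π) ≈ 0.0276 m/min.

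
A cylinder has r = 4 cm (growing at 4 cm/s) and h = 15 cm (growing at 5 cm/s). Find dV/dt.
560π cm³/s

V = πr²h
dV/dt = 2πrh·dr/dt + πr²·dh/dt
= 2π(4)(15)(4) + π(4)²(5)
= 560π cm³/s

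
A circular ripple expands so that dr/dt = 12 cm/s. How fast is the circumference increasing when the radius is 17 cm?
24π cm/s

C = 2πr
dC/dt = 2π · dr/dt = 2π · 12 = 24π cm/s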